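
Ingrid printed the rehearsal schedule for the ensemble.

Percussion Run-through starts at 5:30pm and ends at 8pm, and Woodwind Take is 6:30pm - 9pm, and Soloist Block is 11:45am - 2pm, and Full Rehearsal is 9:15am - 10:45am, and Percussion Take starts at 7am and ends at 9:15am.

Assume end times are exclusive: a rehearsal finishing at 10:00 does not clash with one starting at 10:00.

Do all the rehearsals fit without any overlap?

No

Two intervals overlap when each starts before the other ends.
Sorted by start: Percussion Take, Full Rehearsal, Soloist Block, Percussion Run-through, Woodwind Take.
Full Rehearsal starts exactly when Percussion Take ends (back-to-back, no overlap), so Percussion Take has no further overlaps.
Soloist Block starts after Full Rehearsal ends, so Full Rehearsal has no further overlaps.
Percussion Run-through starts after Soloist Block ends, so Soloist Block has no further overlaps.
Woodwind Take starts before Percussion Run-through ends → Percussion Run-through and Woodwind Take overlap.
That's a conflict, so the schedule is not conflict-free.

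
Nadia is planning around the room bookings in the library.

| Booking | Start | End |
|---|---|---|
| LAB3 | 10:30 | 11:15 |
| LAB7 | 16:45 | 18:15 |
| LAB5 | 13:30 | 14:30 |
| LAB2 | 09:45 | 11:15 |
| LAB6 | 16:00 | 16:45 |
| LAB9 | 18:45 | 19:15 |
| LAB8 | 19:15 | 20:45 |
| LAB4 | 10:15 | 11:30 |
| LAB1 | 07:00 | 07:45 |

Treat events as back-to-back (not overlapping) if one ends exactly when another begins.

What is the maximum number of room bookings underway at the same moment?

3

Sort all start/end points and keep a running count:
07:00 start LAB1 → 1
07:45 end LAB1 → 0
09:45 start LAB2 → 1
10:15 start LAB4 → 2
10:30 start LAB3 → 3
11:15 end LAB2 → 2
11:15 end LAB3 → 1
11:30 end LAB4 → 0
13:30 start LAB5 → 1
14:30 end LAB5 → 0
16:00 start LAB6 → 1
16:45 end LAB6 → 0
16:45 start LAB7 → 1
18:15 end LAB7 → 0
18:45 start LAB9 → 1
19:15 end LAB9 → 0
19:15 start LAB8 → 1
20:45 end LAB8 → 0
Peak is 3, at 10:30 (LAB2, LAB3, LAB4).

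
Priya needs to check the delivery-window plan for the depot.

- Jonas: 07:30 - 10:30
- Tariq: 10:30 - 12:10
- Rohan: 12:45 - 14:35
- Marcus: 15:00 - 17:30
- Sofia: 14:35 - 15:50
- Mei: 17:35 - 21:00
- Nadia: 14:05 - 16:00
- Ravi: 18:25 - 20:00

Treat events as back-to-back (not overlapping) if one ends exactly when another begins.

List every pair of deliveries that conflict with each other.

Marcus & Nadia, Marcus & Sofia, Mei & Ravi, Nadia & Rohan, Nadia & Sofia

Check each pair: they overlap iff neither finishes before the other starts.
Sorted by start: Jonas, Tariq, Rohan, Nadia, Sofia, Marcus, Mei, Ravi.
Tariq starts exactly when Jonas ends (back-to-back, no overlap); Jonas is clear from here.
Rohan starts after Tariq ends; Tariq is clear from here.
Nadia starts before Rohan ends → Rohan and Nadia overlap.
Sofia starts exactly when Rohan ends (back-to-back, no overlap); Rohan is clear from here.
Sofia starts before Nadia ends → Nadia and Sofia overlap.
Marcus starts before Nadia ends → Nadia and Marcus overlap.
Mei starts after Nadia ends; Nadia is clear from here.
Marcus starts before Sofia ends → Sofia and Marcus overlap.
Mei starts after Sofia ends; Sofia is clear from here.
Mei starts after Marcus ends; Marcus is clear from here.
Ravi starts before Mei ends → Mei and Ravi overlap.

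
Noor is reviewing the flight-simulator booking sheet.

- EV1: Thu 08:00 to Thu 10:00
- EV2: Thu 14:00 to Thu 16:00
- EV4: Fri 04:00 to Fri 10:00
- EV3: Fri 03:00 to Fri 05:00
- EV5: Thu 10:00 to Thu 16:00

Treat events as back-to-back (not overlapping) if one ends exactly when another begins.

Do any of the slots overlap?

Two intervals overlap when each starts before the other ends.
Sorted by start: EV1, EV5, EV2, EV3, EV4.
EV5 starts exactly when EV1 ends (back-to-back, no overlap); EV1 is clear from here.
EV2 starts before EV5 ends → EV5 and EV2 overlap.
That's a conflict, so the schedule is not conflict-free.

Yes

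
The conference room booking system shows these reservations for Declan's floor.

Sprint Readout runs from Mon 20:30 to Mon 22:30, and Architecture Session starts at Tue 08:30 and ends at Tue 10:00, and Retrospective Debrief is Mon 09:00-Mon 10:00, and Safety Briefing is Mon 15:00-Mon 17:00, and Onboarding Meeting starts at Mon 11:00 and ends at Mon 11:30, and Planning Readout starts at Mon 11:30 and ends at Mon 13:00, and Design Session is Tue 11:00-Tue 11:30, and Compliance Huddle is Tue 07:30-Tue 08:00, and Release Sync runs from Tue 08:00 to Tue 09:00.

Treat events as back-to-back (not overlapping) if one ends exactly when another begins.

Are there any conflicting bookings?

Yes

Sorted by start: Retrospective Debrief, Onboarding Meeting, Planning Readout, Safety Briefing, Sprint Readout, Compliance Huddle, Release Sync, Architecture Session, Design Session.
Onboarding Meeting starts after Retrospective Debrief ends, so nothing later overlaps Retrospective Debrief either.
Planning Readout starts exactly when Onboarding Meeting ends (back-to-back, no overlap), so nothing later overlaps Onboarding Meeting either.
Safety Briefing starts after Planning Readout ends, so nothing later overlaps Planning Readout either.
Sprint Readout starts after Safety Briefing ends, so nothing later overlaps Safety Briefing either.
Compliance Huddle starts after Sprint Readout ends, so nothing later overlaps Sprint Readout either.
Release Sync starts exactly when Compliance Huddle ends (back-to-back, no overlap), so nothing later overlaps Compliance Huddle either.
Architecture Session starts before Release Sync ends → Release Sync and Architecture Session overlap.
That's a conflict, so the schedule is not conflict-free.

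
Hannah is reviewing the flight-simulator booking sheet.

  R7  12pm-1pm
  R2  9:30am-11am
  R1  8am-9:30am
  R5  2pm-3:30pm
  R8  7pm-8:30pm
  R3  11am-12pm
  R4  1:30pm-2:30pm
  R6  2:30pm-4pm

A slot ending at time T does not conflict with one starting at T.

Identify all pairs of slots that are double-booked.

Sorted by start: R1, R2, R3, R7, R4, R5, R6, R8.
R2 starts exactly when R1 ends (back-to-back, no overlap); R1 is clear from here.
R3 starts exactly when R2 ends (back-to-back, no overlap); R2 is clear from here.
R7 starts exactly when R3 ends (back-to-back, no overlap); R3 is clear from here.
R4 starts after R7 ends; R7 is clear from here.
R5 starts before R4 ends → R4 and R5 overlap.
R6 starts exactly when R4 ends (back-to-back, no overlap); R4 is clear from here.
R6 starts before R5 ends → R5 and R6 overlap.
R8 starts after R5 ends.
R8 starts after R6 ends.

R4 & R5, R5 & R6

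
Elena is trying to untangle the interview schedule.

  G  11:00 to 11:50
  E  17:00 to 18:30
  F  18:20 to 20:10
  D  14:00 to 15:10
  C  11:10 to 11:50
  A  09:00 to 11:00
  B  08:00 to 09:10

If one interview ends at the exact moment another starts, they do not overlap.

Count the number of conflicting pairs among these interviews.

3

Sorted by start: B, A, G, C, D, E, F.
A starts before B ends → B and A overlap.
G starts after B ends — done with B.
G starts exactly when A ends (back-to-back, no overlap) — done with A.
C starts before G ends → G and C overlap.
D starts after G ends — done with G.
D starts after C ends — done with C.
E starts after D ends — done with D.
F starts before E ends → E and F overlap.
Overlapping pairs: A & B, C & G, E & F — 3 in total.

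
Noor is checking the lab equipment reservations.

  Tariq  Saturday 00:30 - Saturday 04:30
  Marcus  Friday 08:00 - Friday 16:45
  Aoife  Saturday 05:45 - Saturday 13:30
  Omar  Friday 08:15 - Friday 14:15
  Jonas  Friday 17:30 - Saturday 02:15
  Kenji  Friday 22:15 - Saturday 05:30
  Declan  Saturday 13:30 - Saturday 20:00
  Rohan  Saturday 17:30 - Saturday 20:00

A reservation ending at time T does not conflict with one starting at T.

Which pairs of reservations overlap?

Two intervals overlap when each starts before the other ends.
Sorted by start: Marcus, Omar, Jonas, Kenji, Tariq, Aoife, Declan, Rohan.
Omar starts before Marcus ends → Marcus and Omar overlap.
Jonas starts after Marcus ends; Marcus is clear from here.
Jonas starts after Omar ends; Omar is clear from here.
Kenji starts before Jonas ends → Jonas and Kenji overlap.
Tariq starts before Jonas ends → Jonas and Tariq overlap.
Aoife starts after Jonas ends; Jonas is clear from here.
Tariq starts before Kenji ends → Kenji and Tariq overlap.
Aoife starts after Kenji ends; Kenji is clear from here.
Aoife starts after Tariq ends; Tariq is clear from here.
Declan starts exactly when Aoife ends (back-to-back, no overlap); Aoife is clear from here.
Rohan starts before Declan ends → Declan and Rohan overlap.

Declan & Rohan, Jonas & Kenji, Jonas & Tariq, Kenji & Tariq, Marcus & Omar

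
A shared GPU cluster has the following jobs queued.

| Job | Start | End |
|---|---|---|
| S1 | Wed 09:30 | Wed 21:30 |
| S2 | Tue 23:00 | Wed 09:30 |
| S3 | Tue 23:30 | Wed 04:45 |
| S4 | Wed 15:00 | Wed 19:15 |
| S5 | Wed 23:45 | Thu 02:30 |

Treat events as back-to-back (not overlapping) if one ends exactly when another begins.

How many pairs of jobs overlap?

2

Sorted by start: S2, S3, S1, S4, S5.
S3 starts before S2 ends → S2 and S3 overlap.
S1 starts exactly when S2 ends (back-to-back, no overlap) — done with S2.
S1 starts after S3 ends — done with S3.
S4 starts before S1 ends → S1 and S4 overlap.
S5 starts after S1 ends.
S5 starts after S4 ends.
Overlapping pairs: S1 & S4, S2 & S3 — 2 in total.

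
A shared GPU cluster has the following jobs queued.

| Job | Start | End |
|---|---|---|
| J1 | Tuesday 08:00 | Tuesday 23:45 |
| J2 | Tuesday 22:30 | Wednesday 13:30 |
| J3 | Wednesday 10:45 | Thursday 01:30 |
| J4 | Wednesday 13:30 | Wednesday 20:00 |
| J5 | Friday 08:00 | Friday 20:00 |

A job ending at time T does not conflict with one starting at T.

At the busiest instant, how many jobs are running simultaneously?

Walk through starts and ends in time order (an end at T is processed before a start at T):
Tuesday 08:00 start J1 → 1
Tuesday 22:30 start J2 → 2
Tuesday 23:45 end J1 → 1
Wednesday 10:45 start J3 → 2
Wednesday 13:30 end J2 → 1
Wednesday 13:30 start J4 → 2
Wednesday 20:00 end J4 → 1
Thursday 01:30 end J3 → 0
Friday 08:00 start J5 → 1
Friday 20:00 end J5 → 0
Peak is 2, at Tuesday 22:30 (J1, J2).

2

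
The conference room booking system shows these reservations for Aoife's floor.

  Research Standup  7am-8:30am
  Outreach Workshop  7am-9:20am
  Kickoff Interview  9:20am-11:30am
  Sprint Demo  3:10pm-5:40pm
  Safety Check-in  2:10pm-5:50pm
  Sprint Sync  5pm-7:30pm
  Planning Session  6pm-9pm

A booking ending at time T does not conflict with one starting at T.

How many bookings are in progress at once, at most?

3

Walk through starts and ends in time order (an end at T is processed before a start at T):
7am start Outreach Workshop → 1
7am start Research Standup → 2
8:30am end Research Standup → 1
9:20am end Outreach Workshop → 0
9:20am start Kickoff Interview → 1
11:30am end Kickoff Interview → 0
2:10pm start Safety Check-in → 1
3:10pm start Sprint Demo → 2
5pm start Sprint Sync → 3
5:40pm end Sprint Demo → 2
5:50pm end Safety Check-in → 1
6pm start Planning Session → 2
7:30pm end Sprint Sync → 1
9pm end Planning Session → 0
Peak is 3, at 5pm (Safety Check-in, Sprint Demo, Sprint Sync).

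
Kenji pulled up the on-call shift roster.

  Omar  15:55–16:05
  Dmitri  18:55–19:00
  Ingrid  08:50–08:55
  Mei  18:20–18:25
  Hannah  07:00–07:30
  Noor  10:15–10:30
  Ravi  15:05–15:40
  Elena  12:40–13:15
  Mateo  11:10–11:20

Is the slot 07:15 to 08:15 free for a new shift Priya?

Hannah: starts 07:00 before Priya ends 08:15, and ends 07:30 after Priya starts 07:15 → overlap.
Ingrid: starts 08:50 at or after Priya ends 08:15 → clear.
Noor: starts 10:15 at or after Priya ends 08:15 → clear.
Mateo: starts 11:10 at or after Priya ends 08:15 → clear.
Elena: starts 12:40 at or after Priya ends 08:15 → clear.
Ravi: starts 15:05 at or after Priya ends 08:15 → clear.
Omar: starts 15:55 at or after Priya ends 08:15 → clear.
Mei: starts 18:20 at or after Priya ends 08:15 → clear.
Dmitri: starts 18:55 at or after Priya ends 08:15 → clear.
Priya overlaps Hannah.

No — it overlaps Hannah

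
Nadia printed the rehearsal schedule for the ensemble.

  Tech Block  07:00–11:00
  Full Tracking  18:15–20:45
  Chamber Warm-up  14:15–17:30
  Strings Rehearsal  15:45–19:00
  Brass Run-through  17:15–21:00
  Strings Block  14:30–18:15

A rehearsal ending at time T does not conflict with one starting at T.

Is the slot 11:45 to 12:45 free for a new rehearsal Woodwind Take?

Yes — the slot is free

Tech Block: ends 11:00 at or before Woodwind Take starts 11:45 → clear.
Chamber Warm-up: starts 14:15 at or after Woodwind Take ends 12:45 → clear.
Strings Block: starts 14:30 at or after Woodwind Take ends 12:45 → clear.
Strings Rehearsal: starts 15:45 at or after Woodwind Take ends 12:45 → clear.
Brass Run-through: starts 17:15 at or after Woodwind Take ends 12:45 → clear.
Full Tracking: starts 18:15 at or after Woodwind Take ends 12:45 → clear.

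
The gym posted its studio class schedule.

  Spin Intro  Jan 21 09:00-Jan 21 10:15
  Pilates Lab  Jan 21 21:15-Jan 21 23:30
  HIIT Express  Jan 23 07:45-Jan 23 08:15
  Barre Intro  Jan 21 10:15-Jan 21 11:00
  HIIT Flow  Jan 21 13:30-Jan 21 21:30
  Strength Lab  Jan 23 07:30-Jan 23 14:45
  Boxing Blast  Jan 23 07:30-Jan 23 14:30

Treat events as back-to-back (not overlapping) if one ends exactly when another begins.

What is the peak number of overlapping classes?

3

Sort all start/end points and keep a running count:
Jan 21 09:00 start Spin Intro → 1
Jan 21 10:15 end Spin Intro → 0
Jan 21 10:15 start Barre Intro → 1
Jan 21 11:00 end Barre Intro → 0
Jan 21 13:30 start HIIT Flow → 1
Jan 21 21:15 start Pilates Lab → 2
Jan 21 21:30 end HIIT Flow → 1
Jan 21 23:30 end Pilates Lab → 0
Jan 23 07:30 start Boxing Blast → 1
Jan 23 07:30 start Strength Lab → 2
Jan 23 07:45 start HIIT Express → 3
Jan 23 08:15 end HIIT Express → 2
Jan 23 14:30 end Boxing Blast → 1
Jan 23 14:45 end Strength Lab → 0
Peak is 3, at Jan 23 07:45 (Boxing Blast, HIIT Express, Strength Lab).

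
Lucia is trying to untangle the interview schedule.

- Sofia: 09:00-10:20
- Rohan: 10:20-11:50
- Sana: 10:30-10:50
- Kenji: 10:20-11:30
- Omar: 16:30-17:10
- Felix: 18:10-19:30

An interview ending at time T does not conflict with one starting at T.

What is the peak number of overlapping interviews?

3

Sweep the timeline, counting +1 at each start and −1 at each end (ends before starts at a tie):
09:00 start Sofia → 1
10:20 end Sofia → 0
10:20 start Kenji → 1
10:20 start Rohan → 2
10:30 start Sana → 3
10:50 end Sana → 2
11:30 end Kenji → 1
11:50 end Rohan → 0
16:30 start Omar → 1
17:10 end Omar → 0
18:10 start Felix → 1
19:30 end Felix → 0
Peak is 3, at 10:30 (Kenji, Rohan, Sana).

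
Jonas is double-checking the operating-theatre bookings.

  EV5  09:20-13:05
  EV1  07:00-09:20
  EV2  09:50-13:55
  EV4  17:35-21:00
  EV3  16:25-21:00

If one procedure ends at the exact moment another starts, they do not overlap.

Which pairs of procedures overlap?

Sorted by start: EV1, EV5, EV2, EV3, EV4.
EV5 starts exactly when EV1 ends (back-to-back, no overlap), so EV1 has no further overlaps.
EV2 starts before EV5 ends → EV5 and EV2 overlap.
EV3 starts after EV5 ends, so EV5 has no further overlaps.
EV3 starts after EV2 ends, so EV2 has no further overlaps.
EV4 starts before EV3 ends → EV3 and EV4 overlap.

EV2 & EV5, EV3 & EV4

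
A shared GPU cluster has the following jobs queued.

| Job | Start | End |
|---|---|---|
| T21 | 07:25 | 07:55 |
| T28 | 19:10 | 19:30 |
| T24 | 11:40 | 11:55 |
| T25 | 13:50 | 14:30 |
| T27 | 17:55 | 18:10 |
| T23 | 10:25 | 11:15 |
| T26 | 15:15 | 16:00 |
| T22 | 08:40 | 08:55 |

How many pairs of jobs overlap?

0

Sorted by start: T21, T22, T23, T24, T25, T26, T27, T28.
T22 starts after T21 ends; T21 is clear from here.
T23 starts after T22 ends; T22 is clear from here.
T24 starts after T23 ends; T23 is clear from here.
T25 starts after T24 ends; T24 is clear from here.
T26 starts after T25 ends; T25 is clear from here.
T27 starts after T26 ends; T26 is clear from here.
T28 starts after T27 ends.
No pair overlaps.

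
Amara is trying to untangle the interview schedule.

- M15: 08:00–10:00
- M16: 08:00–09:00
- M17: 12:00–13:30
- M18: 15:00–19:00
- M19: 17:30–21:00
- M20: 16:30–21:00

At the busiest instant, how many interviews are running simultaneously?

3

Walk through starts and ends in time order (an end at T is processed before a start at T):
08:00 start M15 → 1
08:00 start M16 → 2
09:00 end M16 → 1
10:00 end M15 → 0
12:00 start M17 → 1
13:30 end M17 → 0
15:00 start M18 → 1
16:30 start M20 → 2
17:30 start M19 → 3
19:00 end M18 → 2
21:00 end M19 → 1
21:00 end M20 → 0
Peak is 3, at 17:30 (M18, M19, M20).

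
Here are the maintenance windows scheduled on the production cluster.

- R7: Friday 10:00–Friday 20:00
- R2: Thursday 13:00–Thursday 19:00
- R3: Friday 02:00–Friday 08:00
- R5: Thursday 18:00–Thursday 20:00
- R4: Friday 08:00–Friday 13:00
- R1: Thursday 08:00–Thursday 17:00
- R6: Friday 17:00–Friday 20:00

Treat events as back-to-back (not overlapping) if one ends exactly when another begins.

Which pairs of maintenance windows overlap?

R1 & R2, R2 & R5, R4 & R7, R6 & R7

Sorted by start: R1, R2, R5, R3, R4, R7, R6.
R2 starts before R1 ends → R1 and R2 overlap.
R5 starts after R1 ends, so R1 has no further overlaps.
R5 starts before R2 ends → R2 and R5 overlap.
R3 starts after R2 ends, so R2 has no further overlaps.
R3 starts after R5 ends, so R5 has no further overlaps.
R4 starts exactly when R3 ends (back-to-back, no overlap), so R3 has no further overlaps.
R7 starts before R4 ends → R4 and R7 overlap.
R6 starts after R4 ends.
R6 starts before R7 ends → R7 and R6 overlap.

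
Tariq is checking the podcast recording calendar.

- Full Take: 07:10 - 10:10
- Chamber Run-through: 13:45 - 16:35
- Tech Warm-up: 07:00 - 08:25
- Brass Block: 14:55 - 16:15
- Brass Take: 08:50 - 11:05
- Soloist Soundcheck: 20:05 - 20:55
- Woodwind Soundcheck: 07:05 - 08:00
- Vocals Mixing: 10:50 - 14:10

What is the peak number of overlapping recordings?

3

Walk through starts and ends in time order (an end at T is processed before a start at T):
07:00 start Tech Warm-up → 1
07:05 start Woodwind Soundcheck → 2
07:10 start Full Take → 3
08:00 end Woodwind Soundcheck → 2
08:25 end Tech Warm-up → 1
08:50 start Brass Take → 2
10:10 end Full Take → 1
10:50 start Vocals Mixing → 2
11:05 end Brass Take → 1
13:45 start Chamber Run-through → 2
14:10 end Vocals Mixing → 1
14:55 start Brass Block → 2
16:15 end Brass Block → 1
16:35 end Chamber Run-through → 0
20:05 start Soloist Soundcheck → 1
20:55 end Soloist Soundcheck → 0
Peak is 3, at 07:10 (Full Take, Tech Warm-up, Woodwind Soundcheck).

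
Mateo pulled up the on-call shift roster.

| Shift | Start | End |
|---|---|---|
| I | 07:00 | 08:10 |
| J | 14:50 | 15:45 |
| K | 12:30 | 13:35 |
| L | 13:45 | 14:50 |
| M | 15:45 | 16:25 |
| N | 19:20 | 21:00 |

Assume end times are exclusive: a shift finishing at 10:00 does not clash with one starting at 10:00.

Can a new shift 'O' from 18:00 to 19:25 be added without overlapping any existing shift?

I: ends 08:10 at or before O starts 18:00 → clear.
K: ends 13:35 at or before O starts 18:00 → clear.
L: ends 14:50 at or before O starts 18:00 → clear.
J: ends 15:45 at or before O starts 18:00 → clear.
M: ends 16:25 at or before O starts 18:00 → clear.
N: starts 19:20 before O ends 19:25, and ends 21:00 after O starts 18:00 → overlap.
O overlaps N.

No — it overlaps N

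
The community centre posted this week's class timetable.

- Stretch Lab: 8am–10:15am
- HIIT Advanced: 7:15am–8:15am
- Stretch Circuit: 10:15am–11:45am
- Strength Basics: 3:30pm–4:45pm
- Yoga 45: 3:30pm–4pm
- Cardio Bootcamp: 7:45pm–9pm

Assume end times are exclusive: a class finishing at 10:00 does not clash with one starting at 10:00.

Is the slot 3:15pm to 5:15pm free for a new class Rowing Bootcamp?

No — it overlaps Strength Basics, Yoga 45

HIIT Advanced: ends 8:15am at or before Rowing Bootcamp starts 3:15pm → clear.
Stretch Lab: ends 10:15am at or before Rowing Bootcamp starts 3:15pm → clear.
Stretch Circuit: ends 11:45am at or before Rowing Bootcamp starts 3:15pm → clear.
Strength Basics: starts 3:30pm before Rowing Bootcamp ends 5:15pm, and ends 4:45pm after Rowing Bootcamp starts 3:15pm → overlap.
Yoga 45: starts 3:30pm before Rowing Bootcamp ends 5:15pm, and ends 4pm after Rowing Bootcamp starts 3:15pm → overlap.
Cardio Bootcamp: starts 7:45pm at or after Rowing Bootcamp ends 5:15pm → clear.
Rowing Bootcamp overlaps Strength Basics, Yoga 45.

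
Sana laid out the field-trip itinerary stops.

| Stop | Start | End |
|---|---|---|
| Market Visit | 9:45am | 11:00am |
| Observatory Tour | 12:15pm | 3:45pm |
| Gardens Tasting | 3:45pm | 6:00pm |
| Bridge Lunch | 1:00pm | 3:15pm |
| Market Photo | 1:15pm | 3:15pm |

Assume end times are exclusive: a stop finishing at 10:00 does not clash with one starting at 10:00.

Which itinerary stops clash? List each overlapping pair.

Bridge Lunch & Market Photo, Bridge Lunch & Observatory Tour, Market Photo & Observatory Tour

Two intervals overlap when each starts before the other ends.
Sorted by start: Market Visit, Observatory Tour, Bridge Lunch, Market Photo, Gardens Tasting.
Observatory Tour starts after Market Visit ends; Market Visit is clear from here.
Bridge Lunch starts before Observatory Tour ends → Observatory Tour and Bridge Lunch overlap.
Market Photo starts before Observatory Tour ends → Observatory Tour and Market Photo overlap.
Gardens Tasting starts exactly when Observatory Tour ends (back-to-back, no overlap).
Market Photo starts before Bridge Lunch ends → Bridge Lunch and Market Photo overlap.
Gardens Tasting starts after Bridge Lunch ends.
Gardens Tasting starts after Market Photo ends.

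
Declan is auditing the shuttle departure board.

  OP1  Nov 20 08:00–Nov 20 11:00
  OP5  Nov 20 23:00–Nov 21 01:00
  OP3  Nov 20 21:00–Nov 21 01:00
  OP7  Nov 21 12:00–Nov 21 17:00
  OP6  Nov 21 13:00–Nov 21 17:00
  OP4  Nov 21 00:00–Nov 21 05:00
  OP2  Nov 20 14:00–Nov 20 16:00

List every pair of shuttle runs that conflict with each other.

OP3 & OP4, OP3 & OP5, OP4 & OP5, OP6 & OP7

Sorted by start: OP1, OP2, OP3, OP5, OP4, OP7, OP6.
OP2 starts after OP1 ends, so nothing later overlaps OP1 either.
OP3 starts after OP2 ends, so nothing later overlaps OP2 either.
OP5 starts before OP3 ends → OP3 and OP5 overlap.
OP4 starts before OP3 ends → OP3 and OP4 overlap.
OP7 starts after OP3 ends, so nothing later overlaps OP3 either.
OP4 starts before OP5 ends → OP5 and OP4 overlap.
OP7 starts after OP5 ends, so nothing later overlaps OP5 either.
OP7 starts after OP4 ends, so nothing later overlaps OP4 either.
OP6 starts before OP7 ends → OP7 and OP6 overlap.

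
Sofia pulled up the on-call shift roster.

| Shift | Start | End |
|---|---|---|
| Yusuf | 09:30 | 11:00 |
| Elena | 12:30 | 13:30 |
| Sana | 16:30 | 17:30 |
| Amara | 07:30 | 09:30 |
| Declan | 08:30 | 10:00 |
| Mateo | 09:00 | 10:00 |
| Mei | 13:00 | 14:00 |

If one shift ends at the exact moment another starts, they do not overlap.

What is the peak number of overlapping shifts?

3

Sweep the timeline, counting +1 at each start and −1 at each end (ends before starts at a tie):
07:30 start Amara → 1
08:30 start Declan → 2
09:00 start Mateo → 3
09:30 end Amara → 2
09:30 start Yusuf → 3
10:00 end Declan → 2
10:00 end Mateo → 1
11:00 end Yusuf → 0
12:30 start Elena → 1
13:00 start Mei → 2
13:30 end Elena → 1
14:00 end Mei → 0
16:30 start Sana → 1
17:30 end Sana → 0
Peak is 3, at 09:00 (Amara, Declan, Mateo).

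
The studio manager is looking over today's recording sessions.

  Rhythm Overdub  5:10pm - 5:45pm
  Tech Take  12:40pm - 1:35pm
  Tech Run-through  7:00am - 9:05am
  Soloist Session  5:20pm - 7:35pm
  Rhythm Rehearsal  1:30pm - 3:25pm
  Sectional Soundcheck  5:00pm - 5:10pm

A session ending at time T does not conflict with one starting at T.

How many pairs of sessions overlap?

Check each pair: they overlap iff neither finishes before the other starts.
Sorted by start: Tech Run-through, Tech Take, Rhythm Rehearsal, Sectional Soundcheck, Rhythm Overdub, Soloist Session.
Tech Take starts after Tech Run-through ends, so Tech Run-through has no further overlaps.
Rhythm Rehearsal starts before Tech Take ends → Tech Take and Rhythm Rehearsal overlap.
Sectional Soundcheck starts after Tech Take ends, so Tech Take has no further overlaps.
Sectional Soundcheck starts after Rhythm Rehearsal ends, so Rhythm Rehearsal has no further overlaps.
Rhythm Overdub starts exactly when Sectional Soundcheck ends (back-to-back, no overlap), so Sectional Soundcheck has no further overlaps.
Soloist Session starts before Rhythm Overdub ends → Rhythm Overdub and Soloist Session overlap.
Overlapping pairs: Rhythm Overdub & Soloist Session, Rhythm Rehearsal & Tech Take — 2 in total.

2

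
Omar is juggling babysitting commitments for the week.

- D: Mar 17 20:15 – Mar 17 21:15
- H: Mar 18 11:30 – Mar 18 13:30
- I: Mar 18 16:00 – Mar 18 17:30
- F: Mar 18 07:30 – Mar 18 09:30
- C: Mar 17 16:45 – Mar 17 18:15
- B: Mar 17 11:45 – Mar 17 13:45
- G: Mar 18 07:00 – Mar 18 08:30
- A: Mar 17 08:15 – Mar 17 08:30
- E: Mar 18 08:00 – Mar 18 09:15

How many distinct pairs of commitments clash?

Two intervals overlap when each starts before the other ends.
Sorted by start: A, B, C, D, G, F, E, H, I.
B starts after A ends, so A has no further overlaps.
C starts after B ends, so B has no further overlaps.
D starts after C ends, so C has no further overlaps.
G starts after D ends, so D has no further overlaps.
F starts before G ends → G and F overlap.
E starts before G ends → G and E overlap.
H starts after G ends, so G has no further overlaps.
E starts before F ends → F and E overlap.
H starts after F ends, so F has no further overlaps.
H starts after E ends, so E has no further overlaps.
I starts after H ends.
Overlapping pairs: E & F, E & G, F & G — 3 in total.

3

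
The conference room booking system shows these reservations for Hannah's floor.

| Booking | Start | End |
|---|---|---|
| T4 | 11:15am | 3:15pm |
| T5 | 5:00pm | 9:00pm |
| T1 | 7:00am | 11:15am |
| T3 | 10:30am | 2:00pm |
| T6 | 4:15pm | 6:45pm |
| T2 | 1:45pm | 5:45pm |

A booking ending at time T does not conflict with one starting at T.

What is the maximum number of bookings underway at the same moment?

Walk through starts and ends in time order (an end at T is processed before a start at T):
7:00am start T1 → 1
10:30am start T3 → 2
11:15am end T1 → 1
11:15am start T4 → 2
1:45pm start T2 → 3
2:00pm end T3 → 2
3:15pm end T4 → 1
4:15pm start T6 → 2
5:00pm start T5 → 3
5:45pm end T2 → 2
6:45pm end T6 → 1
9:00pm end T5 → 0
Peak is 3, at 1:45pm (T2, T3, T4).

3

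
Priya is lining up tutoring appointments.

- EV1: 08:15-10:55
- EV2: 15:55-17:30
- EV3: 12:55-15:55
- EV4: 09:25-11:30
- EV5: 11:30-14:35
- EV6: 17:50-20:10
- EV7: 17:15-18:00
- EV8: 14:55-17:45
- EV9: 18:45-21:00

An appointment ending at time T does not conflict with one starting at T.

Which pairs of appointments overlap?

Check each pair: they overlap iff neither finishes before the other starts.
Sorted by start: EV1, EV4, EV5, EV3, EV8, EV2, EV7, EV6, EV9.
EV4 starts before EV1 ends → EV1 and EV4 overlap.
EV5 starts after EV1 ends, so nothing later overlaps EV1 either.
EV5 starts exactly when EV4 ends (back-to-back, no overlap), so nothing later overlaps EV4 either.
EV3 starts before EV5 ends → EV5 and EV3 overlap.
EV8 starts after EV5 ends, so nothing later overlaps EV5 either.
EV8 starts before EV3 ends → EV3 and EV8 overlap.
EV2 starts exactly when EV3 ends (back-to-back, no overlap), so nothing later overlaps EV3 either.
EV2 starts before EV8 ends → EV8 and EV2 overlap.
EV7 starts before EV8 ends → EV8 and EV7 overlap.
EV6 starts after EV8 ends, so nothing later overlaps EV8 either.
EV7 starts before EV2 ends → EV2 and EV7 overlap.
EV6 starts after EV2 ends, so nothing later overlaps EV2 either.
EV6 starts before EV7 ends → EV7 and EV6 overlap.
EV9 starts after EV7 ends.
EV9 starts before EV6 ends → EV6 and EV9 overlap.

EV1 & EV4, EV2 & EV7, EV2 & EV8, EV3 & EV5, EV3 & EV8, EV6 & EV7, EV6 & EV9, EV7 & EV8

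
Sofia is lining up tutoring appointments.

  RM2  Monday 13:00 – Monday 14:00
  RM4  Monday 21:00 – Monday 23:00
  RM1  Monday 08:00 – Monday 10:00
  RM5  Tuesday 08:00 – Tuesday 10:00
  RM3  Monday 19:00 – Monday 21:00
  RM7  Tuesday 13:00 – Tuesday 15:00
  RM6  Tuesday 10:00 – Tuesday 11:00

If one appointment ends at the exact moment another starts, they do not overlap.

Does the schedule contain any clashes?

No

Sorted by start: RM1, RM2, RM3, RM4, RM5, RM6, RM7.
RM2 starts after RM1 ends, so nothing later overlaps RM1 either.
RM3 starts after RM2 ends, so nothing later overlaps RM2 either.
RM4 starts exactly when RM3 ends (back-to-back, no overlap), so nothing later overlaps RM3 either.
RM5 starts after RM4 ends, so nothing later overlaps RM4 either.
RM6 starts exactly when RM5 ends (back-to-back, no overlap), so nothing later overlaps RM5 either.
RM7 starts after RM6 ends.
Every pair is clear; the schedule has no overlaps.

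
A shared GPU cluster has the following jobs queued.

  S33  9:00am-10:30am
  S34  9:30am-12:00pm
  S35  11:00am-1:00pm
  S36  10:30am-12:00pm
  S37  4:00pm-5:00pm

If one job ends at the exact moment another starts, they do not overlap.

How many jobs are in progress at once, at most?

3

Walk through starts and ends in time order (an end at T is processed before a start at T):
9:00am start S33 → 1
9:30am start S34 → 2
10:30am end S33 → 1
10:30am start S36 → 2
11:00am start S35 → 3
12:00pm end S34 → 2
12:00pm end S36 → 1
1:00pm end S35 → 0
4:00pm start S37 → 1
5:00pm end S37 → 0
Peak is 3, at 11:00am (S34, S35, S36).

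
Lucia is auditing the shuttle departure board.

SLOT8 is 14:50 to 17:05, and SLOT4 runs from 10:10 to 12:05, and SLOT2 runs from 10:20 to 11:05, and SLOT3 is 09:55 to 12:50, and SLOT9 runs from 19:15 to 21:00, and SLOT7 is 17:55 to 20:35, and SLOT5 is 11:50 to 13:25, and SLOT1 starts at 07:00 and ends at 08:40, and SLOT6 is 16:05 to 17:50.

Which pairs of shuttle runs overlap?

SLOT2 & SLOT3, SLOT2 & SLOT4, SLOT3 & SLOT4, SLOT3 & SLOT5, SLOT4 & SLOT5, SLOT6 & SLOT8, SLOT7 & SLOT9

Two intervals overlap when each starts before the other ends.
Sorted by start: SLOT1, SLOT3, SLOT4, SLOT2, SLOT5, SLOT8, SLOT6, SLOT7, SLOT9.
SLOT3 starts after SLOT1 ends, so SLOT1 has no further overlaps.
SLOT4 starts before SLOT3 ends → SLOT3 and SLOT4 overlap.
SLOT2 starts before SLOT3 ends → SLOT3 and SLOT2 overlap.
SLOT5 starts before SLOT3 ends → SLOT3 and SLOT5 overlap.
SLOT8 starts after SLOT3 ends, so SLOT3 has no further overlaps.
SLOT2 starts before SLOT4 ends → SLOT4 and SLOT2 overlap.
SLOT5 starts before SLOT4 ends → SLOT4 and SLOT5 overlap.
SLOT8 starts after SLOT4 ends, so SLOT4 has no further overlaps.
SLOT5 starts after SLOT2 ends, so SLOT2 has no further overlaps.
SLOT8 starts after SLOT5 ends, so SLOT5 has no further overlaps.
SLOT6 starts before SLOT8 ends → SLOT8 and SLOT6 overlap.
SLOT7 starts after SLOT8 ends, so SLOT8 has no further overlaps.
SLOT7 starts after SLOT6 ends, so SLOT6 has no further overlaps.
SLOT9 starts before SLOT7 ends → SLOT7 and SLOT9 overlap.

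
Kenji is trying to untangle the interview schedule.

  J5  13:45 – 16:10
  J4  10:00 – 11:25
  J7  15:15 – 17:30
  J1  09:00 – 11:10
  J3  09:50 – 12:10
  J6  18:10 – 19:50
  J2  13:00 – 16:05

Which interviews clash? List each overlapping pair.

Sorted by start: J1, J3, J4, J2, J5, J7, J6.
J3 starts before J1 ends → J1 and J3 overlap.
J4 starts before J1 ends → J1 and J4 overlap.
J2 starts after J1 ends — done with J1.
J4 starts before J3 ends → J3 and J4 overlap.
J2 starts after J3 ends — done with J3.
J2 starts after J4 ends — done with J4.
J5 starts before J2 ends → J2 and J5 overlap.
J7 starts before J2 ends → J2 and J7 overlap.
J6 starts after J2 ends.
J7 starts before J5 ends → J5 and J7 overlap.
J6 starts after J5 ends.
J6 starts after J7 ends.

J1 & J3, J1 & J4, J2 & J5, J2 & J7, J3 & J4, J5 & J7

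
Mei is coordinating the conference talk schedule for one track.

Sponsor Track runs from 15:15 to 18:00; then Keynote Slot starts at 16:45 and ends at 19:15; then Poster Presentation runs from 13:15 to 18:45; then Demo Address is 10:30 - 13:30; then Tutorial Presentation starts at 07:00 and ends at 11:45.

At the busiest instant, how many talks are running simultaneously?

3

Walk through starts and ends in time order (an end at T is processed before a start at T):
07:00 start Tutorial Presentation → 1
10:30 start Demo Address → 2
11:45 end Tutorial Presentation → 1
13:15 start Poster Presentation → 2
13:30 end Demo Address → 1
15:15 start Sponsor Track → 2
16:45 start Keynote Slot → 3
18:00 end Sponsor Track → 2
18:45 end Poster Presentation → 1
19:15 end Keynote Slot → 0
Peak is 3, at 16:45 (Keynote Slot, Poster Presentation, Sponsor Track).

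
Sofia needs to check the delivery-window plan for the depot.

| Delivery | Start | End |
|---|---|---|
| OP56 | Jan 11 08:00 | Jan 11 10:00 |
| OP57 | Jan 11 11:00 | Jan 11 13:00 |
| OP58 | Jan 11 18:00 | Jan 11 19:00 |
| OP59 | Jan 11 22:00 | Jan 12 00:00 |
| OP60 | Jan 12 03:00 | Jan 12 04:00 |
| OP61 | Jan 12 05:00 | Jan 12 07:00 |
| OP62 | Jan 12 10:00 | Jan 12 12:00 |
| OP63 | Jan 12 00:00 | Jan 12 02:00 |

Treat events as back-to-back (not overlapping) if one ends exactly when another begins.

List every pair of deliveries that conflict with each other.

no overlapping pairs

Two intervals overlap when each starts before the other ends.
Sorted by start: OP56, OP57, OP58, OP59, OP63, OP60, OP61, OP62.
OP57 starts after OP56 ends — done with OP56.
OP58 starts after OP57 ends — done with OP57.
OP59 starts after OP58 ends — done with OP58.
OP63 starts exactly when OP59 ends (back-to-back, no overlap) — done with OP59.
OP60 starts after OP63 ends — done with OP63.
OP61 starts after OP60 ends — done with OP60.
OP62 starts after OP61 ends.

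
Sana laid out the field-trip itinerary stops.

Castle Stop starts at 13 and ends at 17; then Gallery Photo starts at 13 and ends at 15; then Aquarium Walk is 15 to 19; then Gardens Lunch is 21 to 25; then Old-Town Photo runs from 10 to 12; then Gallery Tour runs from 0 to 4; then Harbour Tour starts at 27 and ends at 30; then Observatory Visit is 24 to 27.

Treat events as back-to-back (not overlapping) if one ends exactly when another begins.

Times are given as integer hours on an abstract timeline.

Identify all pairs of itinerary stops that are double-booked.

Sorted by start: Gallery Tour, Old-Town Photo, Gallery Photo, Castle Stop, Aquarium Walk, Gardens Lunch, Observatory Visit, Harbour Tour.
Old-Town Photo starts after Gallery Tour ends, so nothing later overlaps Gallery Tour either.
Gallery Photo starts after Old-Town Photo ends, so nothing later overlaps Old-Town Photo either.
Castle Stop starts before Gallery Photo ends → Gallery Photo and Castle Stop overlap.
Aquarium Walk starts exactly when Gallery Photo ends (back-to-back, no overlap), so nothing later overlaps Gallery Photo either.
Aquarium Walk starts before Castle Stop ends → Castle Stop and Aquarium Walk overlap.
Gardens Lunch starts after Castle Stop ends, so nothing later overlaps Castle Stop either.
Gardens Lunch starts after Aquarium Walk ends, so nothing later overlaps Aquarium Walk either.
Observatory Visit starts before Gardens Lunch ends → Gardens Lunch and Observatory Visit overlap.
Harbour Tour starts after Gardens Lunch ends.
Harbour Tour starts exactly when Observatory Visit ends (back-to-back, no overlap).

Aquarium Walk & Castle Stop, Castle Stop & Gallery Photo, Gardens Lunch & Observatory Visit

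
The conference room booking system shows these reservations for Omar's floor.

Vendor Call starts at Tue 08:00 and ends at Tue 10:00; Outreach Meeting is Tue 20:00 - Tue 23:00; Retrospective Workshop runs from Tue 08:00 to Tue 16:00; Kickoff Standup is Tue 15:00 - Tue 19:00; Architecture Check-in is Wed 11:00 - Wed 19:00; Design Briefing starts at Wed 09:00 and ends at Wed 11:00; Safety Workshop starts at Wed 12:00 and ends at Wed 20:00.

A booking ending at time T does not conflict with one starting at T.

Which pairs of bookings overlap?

Two intervals overlap when each starts before the other ends.
Sorted by start: Vendor Call, Retrospective Workshop, Kickoff Standup, Outreach Meeting, Design Briefing, Architecture Check-in, Safety Workshop.
Retrospective Workshop starts before Vendor Call ends → Vendor Call and Retrospective Workshop overlap.
Kickoff Standup starts after Vendor Call ends, so nothing later overlaps Vendor Call either.
Kickoff Standup starts before Retrospective Workshop ends → Retrospective Workshop and Kickoff Standup overlap.
Outreach Meeting starts after Retrospective Workshop ends, so nothing later overlaps Retrospective Workshop either.
Outreach Meeting starts after Kickoff Standup ends, so nothing later overlaps Kickoff Standup either.
Design Briefing starts after Outreach Meeting ends, so nothing later overlaps Outreach Meeting either.
Architecture Check-in starts exactly when Design Briefing ends (back-to-back, no overlap), so nothing later overlaps Design Briefing either.
Safety Workshop starts before Architecture Check-in ends → Architecture Check-in and Safety Workshop overlap.

Architecture Check-in & Safety Workshop, Kickoff Standup & Retrospective Workshop, Retrospective Workshop & Vendor Call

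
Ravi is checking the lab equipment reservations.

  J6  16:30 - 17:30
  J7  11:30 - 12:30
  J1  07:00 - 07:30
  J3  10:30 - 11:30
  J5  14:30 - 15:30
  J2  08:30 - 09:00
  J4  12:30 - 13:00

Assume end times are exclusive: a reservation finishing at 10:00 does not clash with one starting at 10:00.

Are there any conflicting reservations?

Sorted by start: J1, J2, J3, J7, J4, J5, J6.
J2 starts after J1 ends, so nothing later overlaps J1 either.
J3 starts after J2 ends, so nothing later overlaps J2 either.
J7 starts exactly when J3 ends (back-to-back, no overlap), so nothing later overlaps J3 either.
J4 starts exactly when J7 ends (back-to-back, no overlap), so nothing later overlaps J7 either.
J5 starts after J4 ends, so nothing later overlaps J4 either.
J6 starts after J5 ends.
Every pair is clear; the schedule has no overlaps.

No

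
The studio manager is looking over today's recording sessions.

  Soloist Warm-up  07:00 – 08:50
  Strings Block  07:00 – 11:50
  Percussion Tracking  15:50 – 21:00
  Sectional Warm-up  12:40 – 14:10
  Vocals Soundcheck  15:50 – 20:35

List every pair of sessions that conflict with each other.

Percussion Tracking & Vocals Soundcheck, Soloist Warm-up & Strings Block

Two intervals overlap when each starts before the other ends.
Sorted by start: Soloist Warm-up, Strings Block, Sectional Warm-up, Percussion Tracking, Vocals Soundcheck.
Strings Block starts before Soloist Warm-up ends → Soloist Warm-up and Strings Block overlap.
Sectional Warm-up starts after Soloist Warm-up ends, so nothing later overlaps Soloist Warm-up either.
Sectional Warm-up starts after Strings Block ends, so nothing later overlaps Strings Block either.
Percussion Tracking starts after Sectional Warm-up ends, so nothing later overlaps Sectional Warm-up either.
Vocals Soundcheck starts before Percussion Tracking ends → Percussion Tracking and Vocals Soundcheck overlap.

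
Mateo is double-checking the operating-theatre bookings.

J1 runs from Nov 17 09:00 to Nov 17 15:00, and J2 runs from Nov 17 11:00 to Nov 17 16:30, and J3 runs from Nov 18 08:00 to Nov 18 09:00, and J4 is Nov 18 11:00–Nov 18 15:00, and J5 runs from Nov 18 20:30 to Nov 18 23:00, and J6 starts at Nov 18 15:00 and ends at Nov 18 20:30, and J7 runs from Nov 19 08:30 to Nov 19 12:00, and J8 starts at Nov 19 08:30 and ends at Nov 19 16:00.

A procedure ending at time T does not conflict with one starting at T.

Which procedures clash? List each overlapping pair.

J1 & J2, J7 & J8

Check each pair: they overlap iff neither finishes before the other starts.
Sorted by start: J1, J2, J3, J4, J6, J5, J7, J8.
J2 starts before J1 ends → J1 and J2 overlap.
J3 starts after J1 ends; J1 is clear from here.
J3 starts after J2 ends; J2 is clear from here.
J4 starts after J3 ends; J3 is clear from here.
J6 starts exactly when J4 ends (back-to-back, no overlap); J4 is clear from here.
J5 starts exactly when J6 ends (back-to-back, no overlap); J6 is clear from here.
J7 starts after J5 ends; J5 is clear from here.
J8 starts before J7 ends → J7 and J8 overlap.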